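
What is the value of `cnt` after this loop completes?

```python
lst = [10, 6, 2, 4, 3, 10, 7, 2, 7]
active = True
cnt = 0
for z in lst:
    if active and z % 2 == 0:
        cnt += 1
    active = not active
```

Count even values at even positions
`cnt` takes the values: 0 → 1 → 2

Answer: 2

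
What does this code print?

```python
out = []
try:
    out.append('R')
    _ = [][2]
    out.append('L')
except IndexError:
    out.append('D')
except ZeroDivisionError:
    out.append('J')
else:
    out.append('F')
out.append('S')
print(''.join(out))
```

Execution trace: 'R' (try body) → 'D' (except IndexError) → 'S' (after the try/except). Output: RDS

Answer: RDS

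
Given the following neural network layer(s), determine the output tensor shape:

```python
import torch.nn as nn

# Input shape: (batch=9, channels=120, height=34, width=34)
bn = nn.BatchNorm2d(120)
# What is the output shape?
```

Input: (9, 120, 34, 34) -> Output: (9, 120, 34, 34)

Answer: (9, 120, 34, 34)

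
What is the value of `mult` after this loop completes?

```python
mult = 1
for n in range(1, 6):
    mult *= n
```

5! = 120
`mult` takes the values: 1 → 2 → 6 → 24 → 120

Answer: 120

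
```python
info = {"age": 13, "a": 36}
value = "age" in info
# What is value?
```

Trace:
`info = {"age": 13, "a": 36}` → info = {'age': 13, 'a': 36}
`value = "age" in info` → value = True
So value = True

Answer: True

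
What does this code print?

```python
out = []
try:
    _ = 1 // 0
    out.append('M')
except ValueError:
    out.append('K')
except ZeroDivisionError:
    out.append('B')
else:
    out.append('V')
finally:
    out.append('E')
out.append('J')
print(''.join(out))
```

Execution trace: 'B' (except ZeroDivisionError) → 'E' (finally) → 'J' (after the try/except). Output: BEJ

Answer: BEJ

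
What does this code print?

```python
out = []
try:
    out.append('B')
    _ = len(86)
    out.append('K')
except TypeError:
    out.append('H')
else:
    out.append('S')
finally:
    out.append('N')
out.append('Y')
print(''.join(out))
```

Execution trace: 'B' (try body) → 'H' (except TypeError) → 'N' (finally) → 'Y' (after the try/except). Output: BHNY

Answer: BHNY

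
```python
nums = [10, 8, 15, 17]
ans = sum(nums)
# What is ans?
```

Trace:
`nums = [10, 8, 15, 17]` → nums = [10, 8, 15, 17]
`ans = sum(nums)` → ans = 50
So ans = 50

Answer: 50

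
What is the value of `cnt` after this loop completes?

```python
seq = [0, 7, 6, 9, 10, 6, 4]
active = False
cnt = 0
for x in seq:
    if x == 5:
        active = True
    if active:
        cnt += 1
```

Count elements after first 5 in [0, 7, 6, 9, 10, 6, 4]
`cnt` takes the values: 0

Answer: 0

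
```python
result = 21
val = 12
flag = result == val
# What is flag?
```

Trace:
`result = 21` → result = 21
`val = 12` → val = 12
`flag = result == val` → flag = False
So flag = False

Answer: False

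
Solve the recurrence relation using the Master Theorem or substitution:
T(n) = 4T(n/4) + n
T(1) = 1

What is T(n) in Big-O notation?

By Master Theorem: a=4, b=4, f(n)=n. Since log_4(4) = 1 and f(n) = Θ(n^1), Case 2 applies. T(n) = O(n log n).

Answer: O(n log n)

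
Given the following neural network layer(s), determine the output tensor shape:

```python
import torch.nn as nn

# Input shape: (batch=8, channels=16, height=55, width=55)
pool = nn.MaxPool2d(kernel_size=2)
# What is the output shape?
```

Input: (8, 16, 55, 55) -> Output: (8, 16, 27, 27)

Answer: (8, 16, 27, 27)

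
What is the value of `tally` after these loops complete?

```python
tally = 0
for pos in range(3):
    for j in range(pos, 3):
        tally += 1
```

Upper triangle: 3 + 2 + ... + 1
`tally` takes the values: 0 → 1 → 2 → 3 → 4 → 5 → 6

Answer: 6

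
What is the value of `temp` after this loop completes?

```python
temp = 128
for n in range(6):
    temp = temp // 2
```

Halve 6 times: 128 // 2^6 = 2
`temp` takes the values: 128 → 64 → 32 → 16 → 8 → 4 → 2

Answer: 2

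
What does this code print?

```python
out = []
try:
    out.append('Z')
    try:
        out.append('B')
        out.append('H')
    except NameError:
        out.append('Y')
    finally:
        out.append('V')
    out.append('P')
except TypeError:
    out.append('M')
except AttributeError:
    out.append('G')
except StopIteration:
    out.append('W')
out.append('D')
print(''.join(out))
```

Execution trace: 'Z' (try body) → 'B' (inner try body) → 'H' (inner try body, no exception) → 'V' (inner finally) → 'P' (try body, no exception) → 'D' (after the try/except). Output: ZBHVPD

Answer: ZBHVPD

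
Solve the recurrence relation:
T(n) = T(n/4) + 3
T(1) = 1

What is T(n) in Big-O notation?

Each step divides n by 4 and adds 3. After log_4(n) steps we reach T(1)=1. So T(n) = 3·log_4(n) + 1 = O(log n).

Answer: O(log n)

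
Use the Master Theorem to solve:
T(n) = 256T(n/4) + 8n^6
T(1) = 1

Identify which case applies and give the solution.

a=256, b=4, f(n)=8n^6. log_4(256) = 4. Since c=6 > 4 and the regularity condition holds (256(n/4)^6 = (256/4^6)n^6 with 256/4^6 < 1), Case 3 applies: T(n) = Θ(f(n)) = O(n^6).

Answer: O(n^6) - Case 3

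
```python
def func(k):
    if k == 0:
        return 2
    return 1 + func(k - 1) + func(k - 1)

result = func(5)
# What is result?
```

func(k) = 1 + 2·func(k-1), func(0)=2. Closed form: (2+1)·2^5 - 1 = 95.

Answer: 95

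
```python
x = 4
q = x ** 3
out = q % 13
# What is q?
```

Trace:
`x = 4` → x = 4
`q = x ** 3` → q = 64
`out = q % 13` → out = 12
So q = 64

Answer: 64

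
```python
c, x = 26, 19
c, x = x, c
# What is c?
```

Trace:
`c, x = 26, 19` → c = 26; x = 19
`c, x = x, c` → c = 19; x = 26
So c = 19

Answer: 19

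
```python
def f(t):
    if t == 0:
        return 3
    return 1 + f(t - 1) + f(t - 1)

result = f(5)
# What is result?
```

f(t) = 1 + 2·f(t-1), f(0)=3. Closed form: (3+1)·2^5 - 1 = 127.

Answer: 127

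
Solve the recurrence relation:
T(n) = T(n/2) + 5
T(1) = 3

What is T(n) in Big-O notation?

Each step divides n by 2 and adds 5. After log_2(n) steps we reach T(1)=3. So T(n) = 5·log_2(n) + 3 = O(log n).

Answer: O(log n)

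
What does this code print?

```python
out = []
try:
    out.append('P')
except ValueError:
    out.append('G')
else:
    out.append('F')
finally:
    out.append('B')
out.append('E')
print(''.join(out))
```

Execution trace: 'P' (try body, no exception) → 'F' (else) → 'B' (finally) → 'E' (after the try/except). Output: PFBE

Answer: PFBE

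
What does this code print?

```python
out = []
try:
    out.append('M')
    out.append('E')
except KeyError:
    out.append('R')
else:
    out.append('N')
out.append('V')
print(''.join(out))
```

Execution trace: 'M' (try body) → 'E' (try body, no exception) → 'N' (else) → 'V' (after the try/except). Output: MENV

Answer: MENV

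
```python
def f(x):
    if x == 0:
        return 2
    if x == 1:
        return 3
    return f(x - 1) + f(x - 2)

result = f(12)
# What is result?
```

Build up from base cases: f(0)=2, f(1)=3, f(2)=5, f(3)=8, f(4)=13, f(5)=21, f(6)=34, ..., f(12)=610

Answer: 610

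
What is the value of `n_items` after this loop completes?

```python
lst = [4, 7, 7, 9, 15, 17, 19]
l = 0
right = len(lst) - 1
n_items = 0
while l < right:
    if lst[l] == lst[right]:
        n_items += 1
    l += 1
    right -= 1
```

Count matching pairs from ends
`n_items` takes the values: 0

Answer: 0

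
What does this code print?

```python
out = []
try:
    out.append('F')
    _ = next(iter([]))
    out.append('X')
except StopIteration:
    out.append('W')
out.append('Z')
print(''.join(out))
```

Execution trace: 'F' (try body) → 'W' (except StopIteration) → 'Z' (after the try/except). Output: FWZ

Answer: FWZ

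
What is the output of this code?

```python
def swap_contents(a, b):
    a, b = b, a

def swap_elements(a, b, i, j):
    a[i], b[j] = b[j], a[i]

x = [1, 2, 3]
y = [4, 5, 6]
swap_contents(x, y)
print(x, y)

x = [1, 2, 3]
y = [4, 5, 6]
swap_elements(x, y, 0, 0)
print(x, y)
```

Key concept: parameter rebinding vs mutation.
Step by step:
`x = [1, 2, 3]` → x = [1, 2, 3]
`y = [4, 5, 6]` → y = [4, 5, 6]
`swap_contents(x, y)` → no visible change to tracked variables
`print(x, y)` → prints [1, 2, 3] [4, 5, 6]
`x = [1, 2, 3]` → x = [1, 2, 3]
`y = [4, 5, 6]` → y = [4, 5, 6]
`swap_elements(x, y, 0, 0)` → x = [4, 2, 3]; y = [1, 5, 6]
`print(x, y)` → prints [4, 2, 3] [1, 5, 6]

Answer:
[1, 2, 3] [4, 5, 6]
[4, 2, 3] [1, 5, 6]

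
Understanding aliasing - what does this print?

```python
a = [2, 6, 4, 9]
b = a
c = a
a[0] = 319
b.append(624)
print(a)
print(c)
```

Key concept: multiple aliases.
Step by step:
`a = [2, 6, 4, 9]` → a = [2, 6, 4, 9]
`b = a` → b = [2, 6, 4, 9] (same object as a)
`c = a` → c = [2, 6, 4, 9] (same object as a, b)
`a[0] = 319` → a = [319, 6, 4, 9] (same object as b, c); b = [319, 6, 4, 9] (same object as a, c); c = [319, 6, 4, 9] (same object as a, b)
`b.append(624)` → a = [319, 6, 4, 9, 624] (same object as b, c); b = [319, 6, 4, 9, 624] (same object as a, c); c = [319, 6, 4, 9, 624] (same object as a, b)
`print(a)` → prints [319, 6, 4, 9, 624]
`print(c)` → prints [319, 6, 4, 9, 624]

Answer:
[319, 6, 4, 9, 624]
[319, 6, 4, 9, 624]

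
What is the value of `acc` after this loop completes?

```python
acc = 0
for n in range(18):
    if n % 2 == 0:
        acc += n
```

Sum of even numbers 0 to 17
`acc` takes the values: 0 → 2 → 6 → 12 → 20 → 30 → 42 → 56 → 72

Answer: 72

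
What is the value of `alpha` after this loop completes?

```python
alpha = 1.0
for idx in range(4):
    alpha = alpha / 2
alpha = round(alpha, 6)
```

Halving LR 4 times: 1 / 2^4
`alpha` takes the values: 1.0 → 0.5 → 0.25 → 0.125 → 0.0625

Answer: 0.0625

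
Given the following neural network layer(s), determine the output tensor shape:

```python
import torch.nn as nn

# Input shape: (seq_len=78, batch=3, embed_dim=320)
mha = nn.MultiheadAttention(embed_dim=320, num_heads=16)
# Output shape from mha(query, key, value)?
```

Input: (78, 3, 320) -> Output: (78, 3, 320)

Answer: (78, 3, 320)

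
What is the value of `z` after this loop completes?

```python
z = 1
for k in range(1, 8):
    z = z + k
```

Start at 1, add 1 through 7
`z` takes the values: 1 → 2 → 4 → 7 → 11 → 16 → 22 → 29

Answer: 29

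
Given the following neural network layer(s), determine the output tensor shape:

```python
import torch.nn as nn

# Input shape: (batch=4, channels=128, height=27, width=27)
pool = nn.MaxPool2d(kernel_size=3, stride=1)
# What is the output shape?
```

Input: (4, 128, 27, 27) -> Output: (4, 128, 25, 25)

Answer: (4, 128, 25, 25)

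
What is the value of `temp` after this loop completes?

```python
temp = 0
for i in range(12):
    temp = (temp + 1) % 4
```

Increment mod 4, 12 times = 0
`temp` takes the values: 0 → 1 → 2 → 3 → 0 → 1 → 2 → 3 → 0 → 1 → 2 → 3 → 0

Answer: 0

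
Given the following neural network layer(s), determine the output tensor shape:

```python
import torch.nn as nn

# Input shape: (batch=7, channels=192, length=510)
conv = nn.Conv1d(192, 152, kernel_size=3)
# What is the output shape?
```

Input: (7, 192, 510) -> Output: (7, 152, 508)

Answer: (7, 152, 508)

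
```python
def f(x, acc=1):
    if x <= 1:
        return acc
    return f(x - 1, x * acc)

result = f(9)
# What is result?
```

Accumulator trace (n, acc): (9, 1) -> (8, 9) -> (7, 72) -> (6, 504) -> (5, 3024) -> (4, 15120) -> (3, 60480) -> (2, 181440) -> (1, 362880) -> return 362880

Answer: 362880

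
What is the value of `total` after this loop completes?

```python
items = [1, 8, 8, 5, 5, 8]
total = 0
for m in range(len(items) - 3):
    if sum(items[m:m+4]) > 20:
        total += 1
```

Count windows with sum > 20
`total` takes the values: 0 → 1 → 2 → 3

Answer: 3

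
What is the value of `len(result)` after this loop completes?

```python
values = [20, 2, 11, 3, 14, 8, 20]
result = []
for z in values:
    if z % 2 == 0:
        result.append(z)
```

Count even numbers in [20, 2, 11, 3, 14, 8, 20]
`result` takes the values: [] → [20] → [20, 2] → [20, 2, 14] → [20, 2, 14, 8] → [20, 2, 14, 8, 20]
So `len(result)` = 5

Answer: 5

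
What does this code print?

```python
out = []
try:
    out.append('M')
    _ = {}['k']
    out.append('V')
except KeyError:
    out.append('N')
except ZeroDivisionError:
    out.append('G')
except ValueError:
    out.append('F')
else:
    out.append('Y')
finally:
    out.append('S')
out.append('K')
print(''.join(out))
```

Execution trace: 'M' (try body) → 'N' (except KeyError) → 'S' (finally) → 'K' (after the try/except). Output: MNSK

Answer: MNSK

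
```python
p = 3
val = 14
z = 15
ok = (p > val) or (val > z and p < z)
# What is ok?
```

Trace:
`p = 3` → p = 3
`val = 14` → val = 14
`z = 15` → z = 15
`ok = (p > val) or (val > z and p < z)` → ok = False
So ok = False

Answer: False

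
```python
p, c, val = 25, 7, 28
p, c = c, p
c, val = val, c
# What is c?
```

Trace:
`p, c, val = 25, 7, 28` → p = 25; c = 7; val = 28
`p, c = c, p` → p = 7; c = 25
`c, val = val, c` → c = 28; val = 25
So c = 28

Answer: 28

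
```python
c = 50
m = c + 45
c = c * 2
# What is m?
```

Trace:
`c = 50` → c = 50
`m = c + 45` → m = 95
`c = c * 2` → c = 100
So m = 95

Answer: 95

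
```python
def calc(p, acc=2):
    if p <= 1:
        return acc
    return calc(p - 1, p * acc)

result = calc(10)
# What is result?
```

Accumulator trace (n, acc): (10, 2) -> (9, 20) -> (8, 180) -> (7, 1440) -> (6, 10080) -> (5, 60480) -> (4, 302400) -> (3, 1209600) -> (2, 3628800) -> (1, 7257600) -> return 7257600

Answer: 7257600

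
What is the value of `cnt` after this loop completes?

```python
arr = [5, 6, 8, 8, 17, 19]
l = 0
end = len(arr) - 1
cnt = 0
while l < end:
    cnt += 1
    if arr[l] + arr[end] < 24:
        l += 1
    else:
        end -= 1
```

Steps to find pair summing to 24
`cnt` takes the values: 0 → 1 → 2 → 3 → 4 → 5

Answer: 5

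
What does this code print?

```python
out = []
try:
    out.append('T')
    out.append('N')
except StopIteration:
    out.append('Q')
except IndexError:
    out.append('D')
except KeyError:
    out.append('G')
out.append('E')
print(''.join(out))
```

Execution trace: 'T' (try body) → 'N' (try body, no exception) → 'E' (after the try/except). Output: TNE

Answer: TNE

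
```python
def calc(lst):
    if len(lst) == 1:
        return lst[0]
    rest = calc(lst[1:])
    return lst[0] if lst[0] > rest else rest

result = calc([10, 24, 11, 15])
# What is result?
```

Recursive max over [10, 24, 11, 15] = 24

Answer: 24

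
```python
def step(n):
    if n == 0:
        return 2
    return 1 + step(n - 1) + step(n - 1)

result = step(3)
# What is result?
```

step(n) = 1 + 2·step(n-1), step(0)=2. Closed form: (2+1)·2^3 - 1 = 23.

Answer: 23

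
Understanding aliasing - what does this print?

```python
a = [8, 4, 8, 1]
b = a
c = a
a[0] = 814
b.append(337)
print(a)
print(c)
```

Key concept: multiple aliases.
Step by step:
`a = [8, 4, 8, 1]` → a = [8, 4, 8, 1]
`b = a` → b = [8, 4, 8, 1] (same object as a)
`c = a` → c = [8, 4, 8, 1] (same object as a, b)
`a[0] = 814` → a = [814, 4, 8, 1] (same object as b, c); b = [814, 4, 8, 1] (same object as a, c); c = [814, 4, 8, 1] (same object as a, b)
`b.append(337)` → a = [814, 4, 8, 1, 337] (same object as b, c); b = [814, 4, 8, 1, 337] (same object as a, c); c = [814, 4, 8, 1, 337] (same object as a, b)
`print(a)` → prints [814, 4, 8, 1, 337]
`print(c)` → prints [814, 4, 8, 1, 337]

Answer:
[814, 4, 8, 1, 337]
[814, 4, 8, 1, 337]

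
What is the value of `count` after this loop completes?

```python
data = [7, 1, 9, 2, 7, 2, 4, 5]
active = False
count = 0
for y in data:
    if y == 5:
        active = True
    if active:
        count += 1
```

Count elements after first 5 in [7, 1, 9, 2, 7, 2, 4, 5]
`count` takes the values: 0 → 1

Answer: 1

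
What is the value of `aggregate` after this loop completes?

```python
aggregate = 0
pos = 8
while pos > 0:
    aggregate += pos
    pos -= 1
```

Sum 8 down to 1
`aggregate` takes the values: 0 → 8 → 15 → 21 → 26 → 30 → 33 → 35 → 36

Answer: 36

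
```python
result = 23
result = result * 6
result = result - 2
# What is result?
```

Trace:
`result = 23` → result = 23
`result = result * 6` → result = 138
`result = result - 2` → result = 136
So result = 136

Answer: 136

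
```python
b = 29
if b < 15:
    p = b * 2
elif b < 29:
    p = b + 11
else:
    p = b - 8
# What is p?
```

Trace:
`b = 29` → b = 29
`if b < 15: ...` → b < 15 is False, b < 29 is False, take else branch → p = 21
So p = 21

Answer: 21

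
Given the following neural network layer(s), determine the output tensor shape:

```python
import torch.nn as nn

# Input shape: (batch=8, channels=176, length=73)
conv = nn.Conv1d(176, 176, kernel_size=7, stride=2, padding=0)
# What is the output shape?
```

Input: (8, 176, 73) -> Output: (8, 176, 34)

Answer: (8, 176, 34)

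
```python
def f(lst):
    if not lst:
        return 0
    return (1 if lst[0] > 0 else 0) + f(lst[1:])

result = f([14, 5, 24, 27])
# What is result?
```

Count of positive elements in [14, 5, 24, 27] = 4

Answer: 4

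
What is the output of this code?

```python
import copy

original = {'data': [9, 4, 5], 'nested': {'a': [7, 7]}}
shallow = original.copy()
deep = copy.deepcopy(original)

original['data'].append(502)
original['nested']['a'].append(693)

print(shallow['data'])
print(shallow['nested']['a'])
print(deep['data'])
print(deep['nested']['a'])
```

Key concept: comparing shallow vs deep copy.
Step by step:
`original = {'data': [9, 4, 5], 'nested': {'a': [7, 7]}}` → original = {'data': [9, 4, 5], 'nested': {'a': [7, 7]}}
`shallow = original.copy()` → shallow = {'data': [9, 4, 5], 'nested': {'a': [7, 7]}}
`deep = copy.deepcopy(original)` → deep = {'data': [9, 4, 5], 'nested': {'a': [7, 7]}}
`original['data'].append(502)` → original = {'data': [9, 4, 5, 502], 'nested': {'a': [7, 7]}}; shallow = {'data': [9, 4, 5, 502], 'nested': {'a': [7, 7]}}
`original['nested']['a'].append(693)` → original = {'data': [9, 4, 5, 502], 'nested': {'a': [7, 7, 693]}}; shallow = {'data': [9, 4, 5, 502], 'nested': {'a': [7, 7, 693]}}
`print(shallow['data'])` → prints [9, 4, 5, 502]
`print(shallow['nested']['a'])` → prints [7, 7, 693]
`print(deep['data'])` → prints [9, 4, 5]
`print(deep['nested']['a'])` → prints [7, 7]

Answer:
[9, 4, 5, 502]
[7, 7, 693]
[9, 4, 5]
[7, 7]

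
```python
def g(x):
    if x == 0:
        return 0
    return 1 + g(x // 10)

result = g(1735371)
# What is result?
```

Count of digits of 1735371: 7

Answer: 7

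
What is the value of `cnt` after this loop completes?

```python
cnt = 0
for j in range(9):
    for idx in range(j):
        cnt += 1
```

Triangle number: 0+1+2+...+8
`cnt` takes the values: 0 → 1 → 2 → 3 → 4 → 5 → 6 → 7 → 8 → 9 → 10 → 11 → 12 → 13 → 14 → 15 → 16 → 17 → 18 → 19 → 20 → 21 → 22 → 23 → 24 → 25 → 26 → 27 → 28 → 29 → 30 → 31 → 32 → 33 → 34 → 35 → 36

Answer: 36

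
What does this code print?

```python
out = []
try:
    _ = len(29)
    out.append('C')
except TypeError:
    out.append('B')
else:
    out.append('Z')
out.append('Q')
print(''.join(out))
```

Execution trace: 'B' (except TypeError) → 'Q' (after the try/except). Output: BQ

Answer: BQ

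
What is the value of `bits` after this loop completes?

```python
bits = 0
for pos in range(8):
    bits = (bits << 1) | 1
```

Build 8 consecutive 1-bits: 0b11111111
`bits` takes the values: 0 → 1 → 3 → 7 → 15 → 31 → 63 → 127 → 255

Answer: 255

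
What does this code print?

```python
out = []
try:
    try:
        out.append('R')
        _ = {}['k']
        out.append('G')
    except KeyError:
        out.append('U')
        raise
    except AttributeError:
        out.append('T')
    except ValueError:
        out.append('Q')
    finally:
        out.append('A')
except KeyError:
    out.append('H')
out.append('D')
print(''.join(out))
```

Execution trace: 'R' (inner try body) → 'U' (inner except KeyError) → 'A' (inner finally) → 'H' (outer except KeyError) → 'D' (after the try/except). Output: RUAHD

Answer: RUAHD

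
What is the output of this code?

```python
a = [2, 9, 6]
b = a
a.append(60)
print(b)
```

Key concept: basic list aliasing.
Step by step:
`a = [2, 9, 6]` → a = [2, 9, 6]
`b = a` → b = [2, 9, 6] (same object as a)
`a.append(60)` → a = [2, 9, 6, 60] (same object as b); b = [2, 9, 6, 60] (same object as a)
`print(b)` → prints [2, 9, 6, 60]

Answer: [2, 9, 6, 60]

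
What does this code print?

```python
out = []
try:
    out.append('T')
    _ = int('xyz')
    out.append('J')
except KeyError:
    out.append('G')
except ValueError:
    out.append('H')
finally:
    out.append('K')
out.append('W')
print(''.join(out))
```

Execution trace: 'T' (try body) → 'H' (except ValueError) → 'K' (finally) → 'W' (after the try/except). Output: THKW

Answer: THKW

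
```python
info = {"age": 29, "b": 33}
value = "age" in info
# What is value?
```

Trace:
`info = {"age": 29, "b": 33}` → info = {'age': 29, 'b': 33}
`value = "age" in info` → value = True
So value = True

Answer: True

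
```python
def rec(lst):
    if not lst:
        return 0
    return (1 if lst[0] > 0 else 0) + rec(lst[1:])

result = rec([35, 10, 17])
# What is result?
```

Count of positive elements in [35, 10, 17] = 3

Answer: 3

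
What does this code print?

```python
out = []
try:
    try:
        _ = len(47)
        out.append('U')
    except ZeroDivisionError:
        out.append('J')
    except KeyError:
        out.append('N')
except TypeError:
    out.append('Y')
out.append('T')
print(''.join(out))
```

Execution trace: 'Y' (outer except TypeError) → 'T' (after the try/except). Output: YT

Answer: YT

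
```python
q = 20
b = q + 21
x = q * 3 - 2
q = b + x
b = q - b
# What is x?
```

Trace:
`q = 20` → q = 20
`b = q + 21` → b = 41
`x = q * 3 - 2` → x = 58
`q = b + x` → q = 99
`b = q - b` → b = 58
So x = 58

Answer: 58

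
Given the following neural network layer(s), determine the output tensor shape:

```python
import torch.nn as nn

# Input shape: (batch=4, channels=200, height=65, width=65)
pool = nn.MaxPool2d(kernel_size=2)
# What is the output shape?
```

Input: (4, 200, 65, 65) -> Output: (4, 200, 32, 32)

Answer: (4, 200, 32, 32)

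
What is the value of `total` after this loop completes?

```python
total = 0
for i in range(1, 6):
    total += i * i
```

Sum of squares 1² to 5² = 55
`total` takes the values: 0 → 1 → 5 → 14 → 30 → 55

Answer: 55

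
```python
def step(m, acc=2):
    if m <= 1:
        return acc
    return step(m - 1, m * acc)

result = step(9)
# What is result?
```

Accumulator trace (n, acc): (9, 2) -> (8, 18) -> (7, 144) -> (6, 1008) -> (5, 6048) -> (4, 30240) -> (3, 120960) -> (2, 362880) -> (1, 725760) -> return 725760

Answer: 725760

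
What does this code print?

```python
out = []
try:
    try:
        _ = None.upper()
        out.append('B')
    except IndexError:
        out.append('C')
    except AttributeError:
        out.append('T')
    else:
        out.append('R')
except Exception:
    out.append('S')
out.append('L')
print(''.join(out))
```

Execution trace: 'T' (inner except AttributeError) → 'L' (after the try/except). Output: TL

Answer: TL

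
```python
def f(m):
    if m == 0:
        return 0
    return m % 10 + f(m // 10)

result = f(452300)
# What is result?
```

Sum of digits of 452300: 0 + 0 + 3 + 2 + 5 + 4 = 14

Answer: 14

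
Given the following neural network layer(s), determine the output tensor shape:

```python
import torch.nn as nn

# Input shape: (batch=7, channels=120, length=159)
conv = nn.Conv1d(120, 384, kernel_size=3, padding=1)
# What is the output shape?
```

Input: (7, 120, 159) -> Output: (7, 384, 159)

Answer: (7, 384, 159)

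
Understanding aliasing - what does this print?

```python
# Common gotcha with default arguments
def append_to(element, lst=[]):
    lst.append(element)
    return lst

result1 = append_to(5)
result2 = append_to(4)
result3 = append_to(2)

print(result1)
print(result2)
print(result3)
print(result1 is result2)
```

Key concept: mutable default argument gotcha.
Step by step:
`result1 = append_to(5)` → result1 = [5]
`result2 = append_to(4)` → result1 = [5, 4] (same object as result2); result2 = [5, 4] (same object as result1)
`result3 = append_to(2)` → result1 = [5, 4, 2] (same object as result2, result3); result2 = [5, 4, 2] (same object as result1, result3); result3 = [5, 4, 2] (same object as result1, result2)
`print(result1)` → prints [5, 4, 2]
`print(result2)` → prints [5, 4, 2]
`print(result3)` → prints [5, 4, 2]
`print(result1 is result2)` → prints True

Answer:
[5, 4, 2]
[5, 4, 2]
[5, 4, 2]
True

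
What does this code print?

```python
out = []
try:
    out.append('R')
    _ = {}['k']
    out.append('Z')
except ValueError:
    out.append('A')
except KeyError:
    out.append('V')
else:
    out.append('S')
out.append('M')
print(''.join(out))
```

Execution trace: 'R' (try body) → 'V' (except KeyError) → 'M' (after the try/except). Output: RVM

Answer: RVM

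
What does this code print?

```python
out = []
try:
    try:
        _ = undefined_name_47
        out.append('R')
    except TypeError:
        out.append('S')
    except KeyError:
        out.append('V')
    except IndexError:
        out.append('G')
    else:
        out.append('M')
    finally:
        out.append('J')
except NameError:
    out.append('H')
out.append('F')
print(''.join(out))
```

Execution trace: 'J' (inner finally) → 'H' (outer except NameError) → 'F' (after the try/except). Output: JHF

Answer: JHF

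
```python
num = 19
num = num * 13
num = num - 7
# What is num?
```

Trace:
`num = 19` → num = 19
`num = num * 13` → num = 247
`num = num - 7` → num = 240
So num = 240

Answer: 240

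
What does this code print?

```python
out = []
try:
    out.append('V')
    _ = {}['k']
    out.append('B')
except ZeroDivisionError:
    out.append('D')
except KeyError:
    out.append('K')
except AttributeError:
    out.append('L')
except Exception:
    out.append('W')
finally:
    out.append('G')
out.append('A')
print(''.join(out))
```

Execution trace: 'V' (try body) → 'K' (except KeyError) → 'G' (finally) → 'A' (after the try/except). Output: VKGA

Answer: VKGA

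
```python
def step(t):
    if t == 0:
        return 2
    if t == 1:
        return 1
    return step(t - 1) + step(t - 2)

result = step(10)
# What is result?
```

Build up from base cases: step(0)=2, step(1)=1, step(2)=3, step(3)=4, step(4)=7, step(5)=11, step(6)=18, ..., step(10)=123

Answer: 123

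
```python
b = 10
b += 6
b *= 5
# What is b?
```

Trace:
`b = 10` → b = 10
`b += 6` → b = 16
`b *= 5` → b = 80
So b = 80

Answer: 80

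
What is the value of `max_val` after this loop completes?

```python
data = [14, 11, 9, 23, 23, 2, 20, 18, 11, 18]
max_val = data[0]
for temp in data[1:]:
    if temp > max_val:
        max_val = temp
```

Maximum of [14, 11, 9, 23, 23, 2, 20, 18, 11, 18]
`max_val` takes the values: 14 → 23

Answer: 23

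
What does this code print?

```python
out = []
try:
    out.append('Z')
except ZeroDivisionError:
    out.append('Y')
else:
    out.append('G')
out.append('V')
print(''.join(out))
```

Execution trace: 'Z' (try body, no exception) → 'G' (else) → 'V' (after the try/except). Output: ZGV

Answer: ZGV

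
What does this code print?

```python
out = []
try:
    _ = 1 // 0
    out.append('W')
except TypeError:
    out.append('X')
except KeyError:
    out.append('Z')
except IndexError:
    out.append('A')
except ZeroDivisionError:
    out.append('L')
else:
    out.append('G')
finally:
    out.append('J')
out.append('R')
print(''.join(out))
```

Execution trace: 'L' (except ZeroDivisionError) → 'J' (finally) → 'R' (after the try/except). Output: LJR

Answer: LJR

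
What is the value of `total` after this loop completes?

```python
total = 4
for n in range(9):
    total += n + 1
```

Start at 4, add 1 to 9 = 49
`total` takes the values: 4 → 5 → 7 → 10 → 14 → 19 → 25 → 32 → 40 → 49

Answer: 49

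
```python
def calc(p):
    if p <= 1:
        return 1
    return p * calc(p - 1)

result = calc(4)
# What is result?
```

calc(4) = 4 * 3 * 2 * 1 = 24

Answer: 24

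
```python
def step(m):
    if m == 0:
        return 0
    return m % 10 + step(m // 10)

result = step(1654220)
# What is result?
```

Sum of digits of 1654220: 0 + 2 + 2 + 4 + 5 + 6 + 1 = 20

Answer: 20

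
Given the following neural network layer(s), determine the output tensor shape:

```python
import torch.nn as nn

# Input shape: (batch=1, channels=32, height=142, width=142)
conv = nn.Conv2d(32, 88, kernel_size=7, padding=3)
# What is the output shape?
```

Input: (1, 32, 142, 142) -> Output: (1, 88, 142, 142)

Answer: (1, 88, 142, 142)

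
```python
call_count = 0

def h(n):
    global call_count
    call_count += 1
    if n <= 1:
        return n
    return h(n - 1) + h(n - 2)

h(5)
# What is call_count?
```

Calls(n) = 1 + Calls(n-1) + Calls(n-2); Calls(0)=Calls(1)=1. For n=5 this gives 15.

Answer: 15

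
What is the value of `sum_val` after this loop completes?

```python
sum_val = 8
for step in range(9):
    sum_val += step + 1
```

Start at 8, add 1 to 9 = 53
`sum_val` takes the values: 8 → 9 → 11 → 14 → 18 → 23 → 29 → 36 → 44 → 53

Answer: 53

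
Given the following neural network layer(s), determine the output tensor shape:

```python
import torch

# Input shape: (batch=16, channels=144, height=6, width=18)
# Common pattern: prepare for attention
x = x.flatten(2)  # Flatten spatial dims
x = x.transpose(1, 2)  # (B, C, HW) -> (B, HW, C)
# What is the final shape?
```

Input: (16, 144, 6, 18) -> after flatten(2): (16, 144, 108) -> Output: (16, 108, 144)

Answer: (16, 108, 144)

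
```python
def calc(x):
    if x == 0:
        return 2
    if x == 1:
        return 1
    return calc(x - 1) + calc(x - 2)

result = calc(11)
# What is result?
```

Build up from base cases: calc(0)=2, calc(1)=1, calc(2)=3, calc(3)=4, calc(4)=7, calc(5)=11, calc(6)=18, ..., calc(11)=199

Answer: 199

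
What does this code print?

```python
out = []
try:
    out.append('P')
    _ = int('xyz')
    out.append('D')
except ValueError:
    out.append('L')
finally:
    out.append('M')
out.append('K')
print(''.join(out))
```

Execution trace: 'P' (try body) → 'L' (except ValueError) → 'M' (finally) → 'K' (after the try/except). Output: PLMK

Answer: PLMK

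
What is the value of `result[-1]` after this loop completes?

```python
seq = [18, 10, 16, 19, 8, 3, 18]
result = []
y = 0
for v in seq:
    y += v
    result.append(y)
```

Cumulative sum ends at 92
`result` takes the values: [] → [18] → [18, 28] → [18, 28, 44] → [18, 28, 44, 63] → [18, 28, 44, 63, 71] → [18, 28, 44, 63, 71, 74] → [18, 28, 44, 63, 71, 74, 92]
So `result[-1]` = 92

Answer: 92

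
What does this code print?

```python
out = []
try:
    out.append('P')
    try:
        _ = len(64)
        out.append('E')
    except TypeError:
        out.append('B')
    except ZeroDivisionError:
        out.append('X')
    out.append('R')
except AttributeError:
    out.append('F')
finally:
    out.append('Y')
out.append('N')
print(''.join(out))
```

Execution trace: 'P' (try body) → 'B' (inner except TypeError) → 'R' (try body, no exception) → 'Y' (finally) → 'N' (after the try/except). Output: PBRYN

Answer: PBRYN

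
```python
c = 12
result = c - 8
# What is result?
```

Trace:
`c = 12` → c = 12
`result = c - 8` → result = 4
So result = 4

Answer: 4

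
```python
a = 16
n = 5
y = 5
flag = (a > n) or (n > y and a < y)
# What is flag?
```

Trace:
`a = 16` → a = 16
`n = 5` → n = 5
`y = 5` → y = 5
`flag = (a > n) or (n > y and a < y)` → flag = True
So flag = True

Answer: True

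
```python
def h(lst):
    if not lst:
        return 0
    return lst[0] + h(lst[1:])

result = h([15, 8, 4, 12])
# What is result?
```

15 + 8 + 4 + 12 + 0 = 39

Answer: 39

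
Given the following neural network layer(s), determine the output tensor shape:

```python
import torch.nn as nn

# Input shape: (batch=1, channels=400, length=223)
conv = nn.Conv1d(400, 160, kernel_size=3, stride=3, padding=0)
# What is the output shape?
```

Input: (1, 400, 223) -> Output: (1, 160, 74)

Answer: (1, 160, 74)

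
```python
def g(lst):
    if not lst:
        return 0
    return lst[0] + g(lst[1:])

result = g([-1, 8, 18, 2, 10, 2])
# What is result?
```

(-1) + 8 + 18 + 2 + 10 + 2 + 0 = 39

Answer: 39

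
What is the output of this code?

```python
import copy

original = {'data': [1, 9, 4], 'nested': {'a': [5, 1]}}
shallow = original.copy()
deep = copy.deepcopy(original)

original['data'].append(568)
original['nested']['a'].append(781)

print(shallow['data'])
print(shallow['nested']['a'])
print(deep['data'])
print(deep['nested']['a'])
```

Key concept: comparing shallow vs deep copy.
Step by step:
`original = {'data': [1, 9, 4], 'nested': {'a': [5, 1]}}` → original = {'data': [1, 9, 4], 'nested': {'a': [5, 1]}}
`shallow = original.copy()` → shallow = {'data': [1, 9, 4], 'nested': {'a': [5, 1]}}
`deep = copy.deepcopy(original)` → deep = {'data': [1, 9, 4], 'nested': {'a': [5, 1]}}
`original['data'].append(568)` → original = {'data': [1, 9, 4, 568], 'nested': {'a': [5, 1]}}; shallow = {'data': [1, 9, 4, 568], 'nested': {'a': [5, 1]}}
`original['nested']['a'].append(781)` → original = {'data': [1, 9, 4, 568], 'nested': {'a': [5, 1, 781]}}; shallow = {'data': [1, 9, 4, 568], 'nested': {'a': [5, 1, 781]}}
`print(shallow['data'])` → prints [1, 9, 4, 568]
`print(shallow['nested']['a'])` → prints [5, 1, 781]
`print(deep['data'])` → prints [1, 9, 4]
`print(deep['nested']['a'])` → prints [5, 1]

Answer:
[1, 9, 4, 568]
[5, 1, 781]
[1, 9, 4]
[5, 1]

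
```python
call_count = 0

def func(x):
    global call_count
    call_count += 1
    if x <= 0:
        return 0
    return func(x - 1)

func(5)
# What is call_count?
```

Linear recursion stepping by 1: 6 calls from x=5 down to ≤0.

Answer: 6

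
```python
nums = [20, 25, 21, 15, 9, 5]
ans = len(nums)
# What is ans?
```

Trace:
`nums = [20, 25, 21, 15, 9, 5]` → nums = [20, 25, 21, 15, 9, 5]
`ans = len(nums)` → ans = 6
So ans = 6

Answer: 6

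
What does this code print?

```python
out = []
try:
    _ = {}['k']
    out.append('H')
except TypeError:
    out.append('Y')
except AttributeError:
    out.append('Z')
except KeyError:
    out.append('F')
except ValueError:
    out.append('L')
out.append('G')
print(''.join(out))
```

Execution trace: 'F' (except KeyError) → 'G' (after the try/except). Output: FG

Answer: FG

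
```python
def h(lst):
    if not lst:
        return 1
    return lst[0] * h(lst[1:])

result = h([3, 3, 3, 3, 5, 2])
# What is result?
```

Product over [3, 3, 3, 3, 5, 2] = 3 * 3 * 3 * 3 * 5 * 2 = 810

Answer: 810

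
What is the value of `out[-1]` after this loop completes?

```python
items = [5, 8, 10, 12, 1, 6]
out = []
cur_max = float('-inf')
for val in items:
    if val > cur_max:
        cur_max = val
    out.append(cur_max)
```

Running max ends at 12
`out` takes the values: [] → [5] → [5, 8] → [5, 8, 10] → [5, 8, 10, 12] → [5, 8, 10, 12, 12] → [5, 8, 10, 12, 12, 12]
So `out[-1]` = 12

Answer: 12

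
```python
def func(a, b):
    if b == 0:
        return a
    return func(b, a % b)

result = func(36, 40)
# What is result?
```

func(36, 40) -> func(40, 36) -> func(36, 4) -> func(4, 0) -> 4

Answer: 4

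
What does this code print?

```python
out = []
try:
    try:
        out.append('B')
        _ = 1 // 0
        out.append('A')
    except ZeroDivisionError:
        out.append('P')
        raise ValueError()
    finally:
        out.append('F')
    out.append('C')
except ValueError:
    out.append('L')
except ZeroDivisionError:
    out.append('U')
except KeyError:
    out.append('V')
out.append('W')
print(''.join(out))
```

Execution trace: 'B' (inner try body) → 'P' (inner except ZeroDivisionError) → 'F' (inner finally) → 'L' (except ValueError) → 'W' (after the try/except). Output: BPFLW

Answer: BPFLW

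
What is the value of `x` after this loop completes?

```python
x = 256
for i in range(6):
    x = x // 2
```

Halve 6 times: 256 // 2^6 = 4
`x` takes the values: 256 → 128 → 64 → 32 → 16 → 8 → 4

Answer: 4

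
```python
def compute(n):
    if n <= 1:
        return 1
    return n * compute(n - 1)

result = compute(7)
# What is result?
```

compute(7) = 7 * 6 * 5 * 4 * 3 * 2 * 1 = 5040

Answer: 5040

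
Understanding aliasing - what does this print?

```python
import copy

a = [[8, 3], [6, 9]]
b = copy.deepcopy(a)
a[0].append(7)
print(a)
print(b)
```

Key concept: deep copy is fully independent.
Step by step:
`a = [[8, 3], [6, 9]]` → a = [[8, 3], [6, 9]]
`b = copy.deepcopy(a)` → b = [[8, 3], [6, 9]]
`a[0].append(7)` → a = [[8, 3, 7], [6, 9]]
`print(a)` → prints [[8, 3, 7], [6, 9]]
`print(b)` → prints [[8, 3], [6, 9]]

Answer:
[[8, 3, 7], [6, 9]]
[[8, 3], [6, 9]]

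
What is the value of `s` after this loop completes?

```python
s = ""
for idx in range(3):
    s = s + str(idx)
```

Concatenate digits 0 to 2
`s` takes the values: "" → "0" → "01" → "012"

Answer: "012"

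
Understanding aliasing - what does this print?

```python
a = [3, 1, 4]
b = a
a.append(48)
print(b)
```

Key concept: basic list aliasing.
Step by step:
`a = [3, 1, 4]` → a = [3, 1, 4]
`b = a` → b = [3, 1, 4] (same object as a)
`a.append(48)` → a = [3, 1, 4, 48] (same object as b); b = [3, 1, 4, 48] (same object as a)
`print(b)` → prints [3, 1, 4, 48]

Answer: [3, 1, 4, 48]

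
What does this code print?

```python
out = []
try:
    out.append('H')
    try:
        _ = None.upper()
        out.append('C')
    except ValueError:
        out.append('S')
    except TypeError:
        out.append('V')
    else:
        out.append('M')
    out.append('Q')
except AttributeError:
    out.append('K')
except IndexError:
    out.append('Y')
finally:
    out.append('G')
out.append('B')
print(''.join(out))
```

Execution trace: 'H' (try body) → 'K' (except AttributeError) → 'G' (finally) → 'B' (after the try/except). Output: HKGB

Answer: HKGB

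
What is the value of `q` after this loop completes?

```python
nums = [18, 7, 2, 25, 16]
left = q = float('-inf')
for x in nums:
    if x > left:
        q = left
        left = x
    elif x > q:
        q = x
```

Second largest (with repeats) in [18, 7, 2, 25, 16]
`q` takes the values: -inf → 7 → 18

Answer: 18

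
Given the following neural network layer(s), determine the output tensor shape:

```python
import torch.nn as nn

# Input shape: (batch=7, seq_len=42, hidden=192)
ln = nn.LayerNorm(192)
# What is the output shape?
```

Input: (7, 42, 192) -> Output: (7, 42, 192)

Answer: (7, 42, 192)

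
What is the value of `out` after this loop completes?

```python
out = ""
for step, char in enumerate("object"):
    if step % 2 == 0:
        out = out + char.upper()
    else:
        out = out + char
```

Uppercase even positions in 'object'
`out` takes the values: "" → "O" → "Ob" → "ObJ" → "ObJe" → "ObJeC" → "ObJeCt"

Answer: "ObJeCt"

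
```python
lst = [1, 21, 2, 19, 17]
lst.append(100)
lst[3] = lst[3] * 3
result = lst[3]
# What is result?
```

Trace:
`lst = [1, 21, 2, 19, 17]` → lst = [1, 21, 2, 19, 17]
`lst.append(100)` → lst = [1, 21, 2, 19, 17, 100]
`lst[3] = lst[3] * 3` → lst = [1, 21, 2, 57, 17, 100]
`result = lst[3]` → result = 57
So result = 57

Answer: 57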